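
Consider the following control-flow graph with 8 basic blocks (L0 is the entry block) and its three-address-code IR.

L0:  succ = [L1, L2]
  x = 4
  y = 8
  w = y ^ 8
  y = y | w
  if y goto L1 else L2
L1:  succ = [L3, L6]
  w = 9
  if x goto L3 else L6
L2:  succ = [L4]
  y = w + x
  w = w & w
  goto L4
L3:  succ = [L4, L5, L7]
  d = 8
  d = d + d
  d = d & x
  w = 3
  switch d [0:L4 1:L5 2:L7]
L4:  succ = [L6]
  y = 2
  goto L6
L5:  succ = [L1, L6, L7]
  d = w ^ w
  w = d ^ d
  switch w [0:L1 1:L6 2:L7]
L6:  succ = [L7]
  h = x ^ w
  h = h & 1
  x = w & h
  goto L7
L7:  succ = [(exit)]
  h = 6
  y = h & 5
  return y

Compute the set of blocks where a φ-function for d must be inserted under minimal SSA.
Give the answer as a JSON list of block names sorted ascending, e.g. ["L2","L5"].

idom tree: L1←L0 L2←L0 L3←L1 L4←L0 L5←L3 L6←L0 L7←L0
Join-block Dom:
  L1: preds {L0,L5}: {L0} ∩ {L0,L1,L3,L5} = {L0}; idom=L0
  L4: preds {L2,L3}: {L0,L2} ∩ {L0,L1,L3} = {L0}; idom=L0
  L6: preds {L1,L4,L5}: {L0,L1} ∩ {L0,L4} ∩ {L0,L1,L3,L5} = {L0}; idom=L0
  L7: preds {L3,L5,L6}: {L0,L1,L3} ∩ {L0,L1,L3,L5} ∩ {L0,L6} = {L0}; idom=L0

Frontier:
  join L1 pred L0: · stop@L0
  join L1 pred L5: L5→L3→L1 stop@L0
  join L4 pred L2: L2 stop@L0
  join L4 pred L3: L3→L1 stop@L0
  join L6 pred L1: L1 stop@L0
  join L6 pred L4: L4 stop@L0
  join L6 pred L5: L5→L3→L1 stop@L0
  join L7 pred L3: L3→L1 stop@L0
  join L7 pred L5: L5→L3→L1 stop@L0
  join L7 pred L6: L6 stop@L0
  L0 → ∅
  L1 → {L1,L4,L6,L7}
  L2 → {L4}
  L3 → {L1,L4,L6,L7}
  L4 → {L6}
  L5 → {L1,L6,L7}
  L6 → {L7}
  L7 → ∅

φ for d: defs {L3,L5}
  DF⁺ = {L1,L4,L6,L7}

Answer: ["L1", "L4", "L6", "L7"]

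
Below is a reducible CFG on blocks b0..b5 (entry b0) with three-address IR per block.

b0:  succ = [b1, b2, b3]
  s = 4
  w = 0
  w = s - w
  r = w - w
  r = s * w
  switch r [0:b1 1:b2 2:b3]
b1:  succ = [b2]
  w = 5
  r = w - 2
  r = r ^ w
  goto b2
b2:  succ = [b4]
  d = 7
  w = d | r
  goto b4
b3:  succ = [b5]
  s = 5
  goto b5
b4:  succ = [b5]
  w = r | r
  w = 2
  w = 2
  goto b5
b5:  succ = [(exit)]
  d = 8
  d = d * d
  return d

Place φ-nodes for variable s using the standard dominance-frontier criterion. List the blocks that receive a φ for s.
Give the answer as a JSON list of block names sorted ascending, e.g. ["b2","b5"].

Answer: ["b5"]

Derivation:
idom tree: b1←b0 b2←b0 b3←b0 b4←b2 b5←b0
Dom at joins:
  b2: preds {b0,b1}: {b0} ∩ {b0,b1} = {b0}; idom=b0
  b5: preds {b3,b4}: {b0,b3} ∩ {b0,b2,b4} = {b0}; idom=b0

Frontier:
  b2←b0: walk · to b0
  b2←b1: walk b1 to b0
  b5←b3: walk b3 to b0
  b5←b4: walk b4→b2 to b0
  b0: DF=∅
  b1: DF={b2}
  b2: DF={b5}
  b3: DF={b5}
  b4: DF={b5}
  b5: DF=∅

φ for s: defs {b0,b3}
  DF⁺ = {b5}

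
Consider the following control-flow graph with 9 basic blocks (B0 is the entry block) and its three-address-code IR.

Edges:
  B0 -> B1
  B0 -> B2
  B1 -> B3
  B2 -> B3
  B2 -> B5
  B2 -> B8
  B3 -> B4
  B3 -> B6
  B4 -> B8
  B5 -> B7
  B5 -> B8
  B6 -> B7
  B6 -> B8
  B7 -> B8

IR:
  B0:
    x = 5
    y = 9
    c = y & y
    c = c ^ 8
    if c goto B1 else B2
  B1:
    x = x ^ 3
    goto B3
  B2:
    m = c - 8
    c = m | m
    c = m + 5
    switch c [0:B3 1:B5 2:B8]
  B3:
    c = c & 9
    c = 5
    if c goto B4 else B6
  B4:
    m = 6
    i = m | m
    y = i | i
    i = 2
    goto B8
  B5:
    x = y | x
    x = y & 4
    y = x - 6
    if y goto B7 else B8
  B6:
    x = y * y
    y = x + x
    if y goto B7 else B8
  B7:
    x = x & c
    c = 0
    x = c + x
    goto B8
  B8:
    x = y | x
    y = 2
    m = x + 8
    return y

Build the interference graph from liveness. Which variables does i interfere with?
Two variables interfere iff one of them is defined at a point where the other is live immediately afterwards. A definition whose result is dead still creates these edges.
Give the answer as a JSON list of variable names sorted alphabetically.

Block summaries:
  B0: def={c,x,y} ue=∅
  B1: def={x} ue={x}
  B2: def={c,m} ue={c}
  B3: def={c} ue={c}
  B4: def={i,m,y} ue=∅
  B5: def={x,y} ue={x,y}
  B6: def={x,y} ue={y}
  B7: def={c,x} ue={c,x}
  B8: def={m,x,y} ue={x,y}

Backward fixpoint:
  live B0: ∅→{c,x,y}
  live B1: {c,x,y}→{c,x,y}
  live B2: {c,x,y}→{c,x,y}
  live B3: {c,x,y}→{c,x,y}
  live B4: {x}→{x,y}
  live B5: {c,x,y}→{c,x,y}
  live B6: {c,y}→{c,x,y}
  live B7: {c,x,y}→{x,y}
  live B8: {x,y}→∅

Interfere edges:
  c: {m,x,y}
  i: {x,y}
  m: {c,x,y}
  x: {c,i,m,y}
  y: {c,i,m,x}

N(i) = ["x", "y"]

Answer: ["x", "y"]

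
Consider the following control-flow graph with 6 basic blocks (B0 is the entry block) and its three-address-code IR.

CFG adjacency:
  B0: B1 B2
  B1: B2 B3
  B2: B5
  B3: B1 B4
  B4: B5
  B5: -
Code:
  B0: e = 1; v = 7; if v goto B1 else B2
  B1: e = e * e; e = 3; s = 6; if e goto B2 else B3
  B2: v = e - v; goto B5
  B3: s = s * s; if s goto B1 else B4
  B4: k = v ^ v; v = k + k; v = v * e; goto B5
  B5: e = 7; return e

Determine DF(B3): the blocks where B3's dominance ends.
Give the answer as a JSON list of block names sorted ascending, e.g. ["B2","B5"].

idom tree: B1←B0 B2←B0 B3←B1 B4←B3 B5←B0
Dom∩ at merges:
  B1: preds {B0,B3}: {B0} ∩ {B0,B1,B3} = {B0}; idom=B0
  B2: preds {B0,B1}: {B0} ∩ {B0,B1} = {B0}; idom=B0
  B5: preds {B2,B4}: {B0,B2} ∩ {B0,B1,B3,B4} = {B0}; idom=B0

Frontier:
  B1←B0: walk · to B0
  B1←B3: walk B3→B1 to B0
  B2←B0: walk · to B0
  B2←B1: walk B1 to B0
  B5←B2: walk B2 to B0
  B5←B4: walk B4→B3→B1 to B0
  B0: DF=∅
  B1: DF={B1,B2,B5}
  B2: DF={B5}
  B3: DF={B1,B5}
  B4: DF={B5}
  B5: DF=∅

DF(B3) = ["B1", "B5"]

Answer: ["B1", "B5"]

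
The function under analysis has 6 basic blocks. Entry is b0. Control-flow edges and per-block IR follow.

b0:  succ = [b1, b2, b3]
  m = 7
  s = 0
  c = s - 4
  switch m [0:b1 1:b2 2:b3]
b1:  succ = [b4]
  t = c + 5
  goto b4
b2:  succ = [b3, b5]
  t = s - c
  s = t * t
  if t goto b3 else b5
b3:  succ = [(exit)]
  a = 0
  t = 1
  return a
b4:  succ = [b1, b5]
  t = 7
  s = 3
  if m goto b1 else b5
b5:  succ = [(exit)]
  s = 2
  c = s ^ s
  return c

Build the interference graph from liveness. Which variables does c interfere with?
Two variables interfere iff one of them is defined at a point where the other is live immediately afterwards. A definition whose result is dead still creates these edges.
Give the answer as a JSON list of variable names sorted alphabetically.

Per-block:
  b0: {c,m,s} / ∅
  b1: {t} / {c}
  b2: {s,t} / {c,s}
  b3: {a,t} / ∅
  b4: {s,t} / {m}
  b5: {c,s} / ∅

Backward fixpoint:
  live b0: ∅→{c,m,s}
  live b1: {c,m}→{c,m}
  live b2: {c,s}→∅
  live b3: ∅→∅
  live b4: {c,m}→{c,m}
  live b5: ∅→∅

Interfere edges:
  a — {t}
  c — {m,s,t}
  m — {c,s,t}
  s — {c,m,t}
  t — {a,c,m,s}

N(c) = ["m", "s", "t"]

Answer: ["m", "s", "t"]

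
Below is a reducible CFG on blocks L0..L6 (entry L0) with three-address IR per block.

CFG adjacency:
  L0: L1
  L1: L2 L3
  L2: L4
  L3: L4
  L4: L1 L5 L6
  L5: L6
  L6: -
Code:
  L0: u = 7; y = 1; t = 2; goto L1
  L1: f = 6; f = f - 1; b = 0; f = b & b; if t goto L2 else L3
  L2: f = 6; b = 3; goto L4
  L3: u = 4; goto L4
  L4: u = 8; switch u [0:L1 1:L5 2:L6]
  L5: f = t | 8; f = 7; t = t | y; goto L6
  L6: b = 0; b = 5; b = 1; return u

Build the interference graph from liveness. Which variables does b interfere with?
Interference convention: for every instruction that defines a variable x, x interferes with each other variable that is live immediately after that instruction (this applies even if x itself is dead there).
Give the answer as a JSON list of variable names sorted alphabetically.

Answer: ["t", "u", "y"]

Analysis:
Per-block:
  L0: def={t,u,y} ue=∅
  L1: def={b,f} ue={t}
  L2: def={b,f} ue=∅
  L3: def={u} ue=∅
  L4: def={u} ue=∅
  L5: def={f,t} ue={t,y}
  L6: def={b} ue={u}

Live sets:
  L0 li=∅ lo={t,y}
  L1 li={t,y} lo={t,y}
  L2 li={t,y} lo={t,y}
  L3 li={t,y} lo={t,y}
  L4 li={t,y} lo={t,u,y}
  L5 li={t,u,y} lo={u}
  L6 li={u} lo=∅

Conflict graph:
  b: {t,u,y}
  f: {t,u,y}
  t: {b,f,u,y}
  u: {b,f,t,y}
  y: {b,f,t,u}

N(b) = ["t", "u", "y"]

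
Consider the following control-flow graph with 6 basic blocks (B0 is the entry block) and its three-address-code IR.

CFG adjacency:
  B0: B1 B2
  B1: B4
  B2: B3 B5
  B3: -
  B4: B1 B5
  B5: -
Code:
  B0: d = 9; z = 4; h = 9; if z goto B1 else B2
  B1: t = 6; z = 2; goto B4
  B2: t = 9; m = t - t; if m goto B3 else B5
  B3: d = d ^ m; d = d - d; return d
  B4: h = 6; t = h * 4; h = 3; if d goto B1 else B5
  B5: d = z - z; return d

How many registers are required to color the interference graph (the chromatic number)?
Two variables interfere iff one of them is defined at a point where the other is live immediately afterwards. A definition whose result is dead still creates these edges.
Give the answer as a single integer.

Per-block:
  B0: def={d,h,z} ue=∅
  B1: def={t,z} ue=∅
  B2: def={m,t} ue=∅
  B3: def={d} ue={d,m}
  B4: def={h,t} ue={d}
  B5: def={d} ue={z}

Backward fixpoint:
  B0 li=∅ lo={d,z}
  B1 li={d} lo={d,z}
  B2 li={d,z} lo={d,m,z}
  B3 li={d,m} lo=∅
  B4 li={d,z} lo={d,z}
  B5 li={z} lo=∅

Interference:
  d — {h,m,t,z}
  h — {d,z}
  m — {d,z}
  t — {d,z}
  z — {d,h,m,t}

Registers:
  lower bound: {d,h,z} mutually conflict ⇒ χ ≥ 3
  3-colouring: r0={d}  r1={z}  r2={h,m,t}
  χ = 3

Answer: 3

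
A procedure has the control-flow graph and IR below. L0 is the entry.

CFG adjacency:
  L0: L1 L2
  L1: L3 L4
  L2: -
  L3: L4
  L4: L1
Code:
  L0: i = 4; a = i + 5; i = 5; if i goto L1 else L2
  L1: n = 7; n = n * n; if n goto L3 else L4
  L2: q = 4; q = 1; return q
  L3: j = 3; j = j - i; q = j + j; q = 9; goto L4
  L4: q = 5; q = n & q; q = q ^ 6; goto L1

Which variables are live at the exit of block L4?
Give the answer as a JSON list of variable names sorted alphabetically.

Block summaries:
  L0: {a,i} / ∅
  L1: {n} / ∅
  L2: {q} / ∅
  L3: {j,q} / {i}
  L4: {q} / {n}

Live sets:
  live L0: ∅→{i}
  live L1: {i}→{i,n}
  live L2: ∅→∅
  live L3: {i,n}→{i,n}
  live L4: {i,n}→{i}

live-out(L4) = ["i"]

Answer: ["i"]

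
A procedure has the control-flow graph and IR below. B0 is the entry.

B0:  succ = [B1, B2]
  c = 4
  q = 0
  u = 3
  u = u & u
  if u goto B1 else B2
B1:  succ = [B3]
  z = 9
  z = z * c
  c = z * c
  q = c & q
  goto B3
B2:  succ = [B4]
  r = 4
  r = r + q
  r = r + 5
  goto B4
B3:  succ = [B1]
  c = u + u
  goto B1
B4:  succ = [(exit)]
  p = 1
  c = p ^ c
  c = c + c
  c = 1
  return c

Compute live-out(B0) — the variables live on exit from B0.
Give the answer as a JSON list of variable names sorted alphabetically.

def/use:
  B0 def {c,q,u} use ∅
  B1 def {c,q,z} use {c,q}
  B2 def {r} use {q}
  B3 def {c} use {u}
  B4 def {c,p} use {c}

Live sets:
  B0 li=∅ lo={c,q,u}
  B1 li={c,q,u} lo={q,u}
  B2 li={c,q} lo={c}
  B3 li={q,u} lo={c,q,u}
  B4 li={c} lo=∅

live-out(B0) = ["c", "q", "u"]

Answer: ["c", "q", "u"]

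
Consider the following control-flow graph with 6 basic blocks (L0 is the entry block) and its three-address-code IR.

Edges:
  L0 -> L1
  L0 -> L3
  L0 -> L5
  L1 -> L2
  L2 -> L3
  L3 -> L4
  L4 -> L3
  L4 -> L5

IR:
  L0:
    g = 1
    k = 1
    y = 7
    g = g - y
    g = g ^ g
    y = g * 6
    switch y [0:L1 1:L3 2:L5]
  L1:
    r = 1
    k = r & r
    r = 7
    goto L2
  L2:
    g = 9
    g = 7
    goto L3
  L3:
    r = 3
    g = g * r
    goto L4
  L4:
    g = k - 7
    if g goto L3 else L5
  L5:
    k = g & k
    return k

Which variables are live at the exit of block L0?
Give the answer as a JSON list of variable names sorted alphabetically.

Answer: ["g", "k"]

Derivation:
Block summaries:
  L0: {g,k,y} / ∅
  L1: {k,r} / ∅
  L2: {g} / ∅
  L3: {g,r} / {g}
  L4: {g} / {k}
  L5: {k} / {g,k}

Backward fixpoint:
  L0 li=∅ lo={g,k}
  L1 li=∅ lo={k}
  L2 li={k} lo={g,k}
  L3 li={g,k} lo={k}
  L4 li={k} lo={g,k}
  L5 li={g,k} lo=∅

live-out(L0) = ["g", "k"]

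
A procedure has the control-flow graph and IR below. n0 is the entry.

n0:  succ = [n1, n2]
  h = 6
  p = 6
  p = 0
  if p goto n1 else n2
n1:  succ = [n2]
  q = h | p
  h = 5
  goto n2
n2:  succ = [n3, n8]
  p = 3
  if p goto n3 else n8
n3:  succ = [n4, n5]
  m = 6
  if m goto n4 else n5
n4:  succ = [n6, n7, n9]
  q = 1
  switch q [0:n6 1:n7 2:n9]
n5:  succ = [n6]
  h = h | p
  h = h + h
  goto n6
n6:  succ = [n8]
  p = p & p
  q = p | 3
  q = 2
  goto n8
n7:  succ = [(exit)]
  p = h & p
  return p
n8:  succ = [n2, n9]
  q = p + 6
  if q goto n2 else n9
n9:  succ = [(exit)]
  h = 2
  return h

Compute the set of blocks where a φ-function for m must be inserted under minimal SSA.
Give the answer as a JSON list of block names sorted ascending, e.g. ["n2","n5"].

idom tree: n1←n0 n2←n0 n3←n2 n4←n3 n5←n3 n6←n3 n7←n4 n8←n2 n9←n2
Join-block Dom:
  n2: preds {n0,n1,n8}: {n0} ∩ {n0,n1} ∩ {n0,n2,n8} = {n0}; idom=n0
  n6: preds {n4,n5}: {n0,n2,n3,n4} ∩ {n0,n2,n3,n5} = {n0,n2,n3}; idom=n3
  n8: preds {n2,n6}: {n0,n2} ∩ {n0,n2,n3,n6} = {n0,n2}; idom=n2
  n9: preds {n4,n8}: {n0,n2,n3,n4} ∩ {n0,n2,n8} = {n0,n2}; idom=n2

Frontier:
  n2←n0: walk · to n0
  n2←n1: walk n1 to n0
  n2←n8: walk n8→n2 to n0
  n6←n4: walk n4 to n3
  n6←n5: walk n5 to n3
  n8←n2: walk · to n2
  n8←n6: walk n6→n3 to n2
  n9←n4: walk n4→n3 to n2
  n9←n8: walk n8 to n2
  DF(n0)=∅
  DF(n1)={n2}
  DF(n2)={n2}
  DF(n3)={n8,n9}
  DF(n4)={n6,n9}
  DF(n5)={n6}
  DF(n6)={n8}
  DF(n7)=∅
  DF(n8)={n2,n9}
  DF(n9)=∅

φ for m: defs {n3}
  DF⁺ = {n2,n8,n9}

Answer: ["n2", "n8", "n9"]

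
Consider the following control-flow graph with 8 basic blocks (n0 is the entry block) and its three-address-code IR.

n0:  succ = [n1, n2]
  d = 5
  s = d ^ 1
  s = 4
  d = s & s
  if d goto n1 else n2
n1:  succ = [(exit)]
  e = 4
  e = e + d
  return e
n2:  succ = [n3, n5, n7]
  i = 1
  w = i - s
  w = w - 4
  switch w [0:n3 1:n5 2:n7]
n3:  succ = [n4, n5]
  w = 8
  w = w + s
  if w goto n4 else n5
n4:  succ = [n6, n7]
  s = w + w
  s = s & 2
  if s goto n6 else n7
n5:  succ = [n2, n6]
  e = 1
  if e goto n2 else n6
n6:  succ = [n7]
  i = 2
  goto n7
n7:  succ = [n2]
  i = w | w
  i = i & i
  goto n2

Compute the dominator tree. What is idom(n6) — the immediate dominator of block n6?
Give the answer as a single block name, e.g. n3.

Answer: n2

Analysis:
idom tree: n1←n0 n2←n0 n3←n2 n4←n3 n5←n2 n6←n2 n7←n2
Dom at joins:
  n2: preds {n0,n5,n7}: {n0} ∩ {n0,n2,n5} ∩ {n0,n2,n7} = {n0}; idom=n0
  n5: preds {n2,n3}: {n0,n2} ∩ {n0,n2,n3} = {n0,n2}; idom=n2
  n6: preds {n4,n5}: {n0,n2,n3,n4} ∩ {n0,n2,n5} = {n0,n2}; idom=n2
  n7: preds {n2,n4,n6}: {n0,n2} ∩ {n0,n2,n3,n4} ∩ {n0,n2,n6} = {n0,n2}; idom=n2

idom(n6) = n2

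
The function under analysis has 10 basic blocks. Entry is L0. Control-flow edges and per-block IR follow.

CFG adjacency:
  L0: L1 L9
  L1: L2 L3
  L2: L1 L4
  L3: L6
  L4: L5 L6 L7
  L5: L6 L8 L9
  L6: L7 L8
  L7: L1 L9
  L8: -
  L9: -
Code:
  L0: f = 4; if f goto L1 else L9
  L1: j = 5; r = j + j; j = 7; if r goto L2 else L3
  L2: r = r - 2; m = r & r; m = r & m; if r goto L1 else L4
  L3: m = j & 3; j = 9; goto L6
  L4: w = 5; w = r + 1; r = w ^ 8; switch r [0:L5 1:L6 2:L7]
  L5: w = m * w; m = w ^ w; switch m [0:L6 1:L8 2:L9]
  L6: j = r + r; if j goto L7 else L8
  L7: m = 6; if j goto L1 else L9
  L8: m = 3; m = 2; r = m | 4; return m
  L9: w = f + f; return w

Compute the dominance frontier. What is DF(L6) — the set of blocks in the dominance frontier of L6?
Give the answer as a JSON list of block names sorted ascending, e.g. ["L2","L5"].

Answer: ["L7", "L8"]

Working:
idom tree: L1←L0 L2←L1 L3←L1 L4←L2 L5←L4 L6←L1 L7←L1 L8←L1 L9←L0
Dom at joins:
  L1: preds {L0,L2,L7}: {L0} ∩ {L0,L1,L2} ∩ {L0,L1,L7} = {L0}; idom=L0
  L6: preds {L3,L4,L5}: {L0,L1,L3} ∩ {L0,L1,L2,L4} ∩ {L0,L1,L2,L4,L5} = {L0,L1}; idom=L1
  L7: preds {L4,L6}: {L0,L1,L2,L4} ∩ {L0,L1,L6} = {L0,L1}; idom=L1
  L8: preds {L5,L6}: {L0,L1,L2,L4,L5} ∩ {L0,L1,L6} = {L0,L1}; idom=L1
  L9: preds {L0,L5,L7}: {L0} ∩ {L0,L1,L2,L4,L5} ∩ {L0,L1,L7} = {L0}; idom=L0

DF derivation:
  join L1 pred L0: · stop@L0
  join L1 pred L2: L2→L1 stop@L0
  join L1 pred L7: L7→L1 stop@L0
  join L6 pred L3: L3 stop@L1
  join L6 pred L4: L4→L2 stop@L1
  join L6 pred L5: L5→L4→L2 stop@L1
  join L7 pred L4: L4→L2 stop@L1
  join L7 pred L6: L6 stop@L1
  join L8 pred L5: L5→L4→L2 stop@L1
  join L8 pred L6: L6 stop@L1
  join L9 pred L0: · stop@L0
  join L9 pred L5: L5→L4→L2→L1 stop@L0
  join L9 pred L7: L7→L1 stop@L0
  DF(L0)=∅
  DF(L1)={L1,L9}
  DF(L2)={L1,L6,L7,L8,L9}
  DF(L3)={L6}
  DF(L4)={L6,L7,L8,L9}
  DF(L5)={L6,L8,L9}
  DF(L6)={L7,L8}
  DF(L7)={L1,L9}
  DF(L8)=∅
  DF(L9)=∅

DF(L6) = ["L7", "L8"]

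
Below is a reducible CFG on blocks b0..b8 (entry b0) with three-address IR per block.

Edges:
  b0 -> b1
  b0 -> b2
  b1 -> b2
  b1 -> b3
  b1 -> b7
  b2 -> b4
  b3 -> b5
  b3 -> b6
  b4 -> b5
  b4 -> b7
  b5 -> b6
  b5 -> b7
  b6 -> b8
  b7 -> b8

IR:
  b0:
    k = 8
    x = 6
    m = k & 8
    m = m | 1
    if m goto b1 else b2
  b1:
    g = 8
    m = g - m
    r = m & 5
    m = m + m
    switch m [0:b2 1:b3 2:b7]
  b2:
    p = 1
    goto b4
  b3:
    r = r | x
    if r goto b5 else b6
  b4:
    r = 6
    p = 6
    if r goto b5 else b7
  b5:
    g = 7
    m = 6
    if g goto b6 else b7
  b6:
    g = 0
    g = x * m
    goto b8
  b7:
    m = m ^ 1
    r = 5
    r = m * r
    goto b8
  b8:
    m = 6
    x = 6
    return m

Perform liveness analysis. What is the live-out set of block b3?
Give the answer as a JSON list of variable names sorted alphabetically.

Answer: ["m", "x"]

Derivation:
Per-block:
  b0: def={k,m,x} ue=∅
  b1: def={g,m,r} ue={m}
  b2: def={p} ue=∅
  b3: def={r} ue={r,x}
  b4: def={p,r} ue=∅
  b5: def={g,m} ue=∅
  b6: def={g} ue={m,x}
  b7: def={m,r} ue={m}
  b8: def={m,x} ue=∅

Backward fixpoint:
  b0 li=∅ lo={m,x}
  b1 li={m,x} lo={m,r,x}
  b2 li={m,x} lo={m,x}
  b3 li={m,r,x} lo={m,x}
  b4 li={m,x} lo={m,x}
  b5 li={x} lo={m,x}
  b6 li={m,x} lo=∅
  b7 li={m} lo=∅
  b8 li=∅ lo=∅

live-out(b3) = ["m", "x"]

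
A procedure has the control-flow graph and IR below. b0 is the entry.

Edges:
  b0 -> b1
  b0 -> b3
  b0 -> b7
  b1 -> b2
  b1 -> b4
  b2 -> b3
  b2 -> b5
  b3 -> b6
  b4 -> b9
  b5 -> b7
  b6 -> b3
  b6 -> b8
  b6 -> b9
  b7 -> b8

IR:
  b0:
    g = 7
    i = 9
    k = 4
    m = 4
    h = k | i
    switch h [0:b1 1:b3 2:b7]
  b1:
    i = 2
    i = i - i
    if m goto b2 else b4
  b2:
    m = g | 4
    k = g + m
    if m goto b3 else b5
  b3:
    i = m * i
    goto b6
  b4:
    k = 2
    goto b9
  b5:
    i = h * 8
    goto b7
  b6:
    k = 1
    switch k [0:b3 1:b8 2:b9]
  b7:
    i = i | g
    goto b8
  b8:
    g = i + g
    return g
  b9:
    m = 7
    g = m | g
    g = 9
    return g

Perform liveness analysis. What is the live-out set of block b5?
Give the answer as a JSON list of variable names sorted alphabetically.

def/use:
  b0 def {g,h,i,k,m} use ∅
  b1 def {i} use {m}
  b2 def {k,m} use {g}
  b3 def {i} use {i,m}
  b4 def {k} use ∅
  b5 def {i} use {h}
  b6 def {k} use ∅
  b7 def {i} use {g,i}
  b8 def {g} use {g,i}
  b9 def {g,m} use {g}

Liveness:
  b0 li=∅ lo={g,h,i,m}
  b1 li={g,h,m} lo={g,h,i}
  b2 li={g,h,i} lo={g,h,i,m}
  b3 li={g,i,m} lo={g,i,m}
  b4 li={g} lo={g}
  b5 li={g,h} lo={g,i}
  b6 li={g,i,m} lo={g,i,m}
  b7 li={g,i} lo={g,i}
  b8 li={g,i} lo=∅
  b9 li={g} lo=∅

live-out(b5) = ["g", "i"]

Answer: ["g", "i"]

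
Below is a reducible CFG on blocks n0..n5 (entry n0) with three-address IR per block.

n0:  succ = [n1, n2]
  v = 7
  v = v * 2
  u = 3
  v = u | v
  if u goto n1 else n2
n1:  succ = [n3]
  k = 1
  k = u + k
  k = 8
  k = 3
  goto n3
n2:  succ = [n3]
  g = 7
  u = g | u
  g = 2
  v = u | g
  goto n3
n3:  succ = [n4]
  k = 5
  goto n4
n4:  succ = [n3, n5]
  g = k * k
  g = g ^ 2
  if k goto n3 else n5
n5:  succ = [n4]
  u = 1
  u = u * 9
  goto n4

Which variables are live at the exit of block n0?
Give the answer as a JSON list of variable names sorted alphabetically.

Per-block:
  n0: {u,v} / ∅
  n1: {k} / {u}
  n2: {g,u,v} / {u}
  n3: {k} / ∅
  n4: {g} / {k}
  n5: {u} / ∅

Backward fixpoint:
  n0: in=∅ out={u}
  n1: in={u} out=∅
  n2: in={u} out=∅
  n3: in=∅ out={k}
  n4: in={k} out={k}
  n5: in={k} out={k}

live-out(n0) = ["u"]

Answer: ["u"]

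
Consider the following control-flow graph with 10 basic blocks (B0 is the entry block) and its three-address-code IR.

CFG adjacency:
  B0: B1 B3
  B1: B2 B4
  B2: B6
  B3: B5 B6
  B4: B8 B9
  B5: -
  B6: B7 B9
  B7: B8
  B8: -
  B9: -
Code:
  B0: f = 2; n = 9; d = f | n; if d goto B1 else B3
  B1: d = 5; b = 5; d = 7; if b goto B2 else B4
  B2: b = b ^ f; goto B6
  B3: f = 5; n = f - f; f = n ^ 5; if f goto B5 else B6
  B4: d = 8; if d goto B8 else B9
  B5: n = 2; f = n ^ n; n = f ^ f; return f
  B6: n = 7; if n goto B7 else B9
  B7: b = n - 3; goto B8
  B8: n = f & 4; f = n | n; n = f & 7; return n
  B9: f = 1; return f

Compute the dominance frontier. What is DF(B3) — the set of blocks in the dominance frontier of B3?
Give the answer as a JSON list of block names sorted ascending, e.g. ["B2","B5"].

idom tree: B1←B0 B2←B1 B3←B0 B4←B1 B5←B3 B6←B0 B7←B6 B8←B0 B9←B0
Dom∩ at merges:
  B6: preds {B2,B3}: {B0,B1,B2} ∩ {B0,B3} = {B0}; idom=B0
  B8: preds {B4,B7}: {B0,B1,B4} ∩ {B0,B6,B7} = {B0}; idom=B0
  B9: preds {B4,B6}: {B0,B1,B4} ∩ {B0,B6} = {B0}; idom=B0

DF derivation:
  join B6 pred B2: B2→B1 stop@B0
  join B6 pred B3: B3 stop@B0
  join B8 pred B4: B4→B1 stop@B0
  join B8 pred B7: B7→B6 stop@B0
  join B9 pred B4: B4→B1 stop@B0
  join B9 pred B6: B6 stop@B0
  DF(B0)=∅
  DF(B1)={B6,B8,B9}
  DF(B2)={B6}
  DF(B3)={B6}
  DF(B4)={B8,B9}
  DF(B5)=∅
  DF(B6)={B8,B9}
  DF(B7)={B8}
  DF(B8)=∅
  DF(B9)=∅

DF(B3) = ["B6"]

Answer: ["B6"]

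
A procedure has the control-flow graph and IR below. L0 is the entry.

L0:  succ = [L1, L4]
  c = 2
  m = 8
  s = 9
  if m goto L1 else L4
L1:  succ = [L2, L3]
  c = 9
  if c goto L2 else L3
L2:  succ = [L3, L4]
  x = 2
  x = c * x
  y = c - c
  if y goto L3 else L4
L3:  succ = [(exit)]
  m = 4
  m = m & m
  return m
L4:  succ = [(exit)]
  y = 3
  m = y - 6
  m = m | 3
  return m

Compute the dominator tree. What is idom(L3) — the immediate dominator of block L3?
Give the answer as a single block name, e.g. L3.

idom tree: L1←L0 L2←L1 L3←L1 L4←L0
Dom∩ at merges:
  L3: preds {L1,L2}: {L0,L1} ∩ {L0,L1,L2} = {L0,L1}; idom=L1
  L4: preds {L0,L2}: {L0} ∩ {L0,L1,L2} = {L0}; idom=L0

idom(L3) = L1

Answer: L1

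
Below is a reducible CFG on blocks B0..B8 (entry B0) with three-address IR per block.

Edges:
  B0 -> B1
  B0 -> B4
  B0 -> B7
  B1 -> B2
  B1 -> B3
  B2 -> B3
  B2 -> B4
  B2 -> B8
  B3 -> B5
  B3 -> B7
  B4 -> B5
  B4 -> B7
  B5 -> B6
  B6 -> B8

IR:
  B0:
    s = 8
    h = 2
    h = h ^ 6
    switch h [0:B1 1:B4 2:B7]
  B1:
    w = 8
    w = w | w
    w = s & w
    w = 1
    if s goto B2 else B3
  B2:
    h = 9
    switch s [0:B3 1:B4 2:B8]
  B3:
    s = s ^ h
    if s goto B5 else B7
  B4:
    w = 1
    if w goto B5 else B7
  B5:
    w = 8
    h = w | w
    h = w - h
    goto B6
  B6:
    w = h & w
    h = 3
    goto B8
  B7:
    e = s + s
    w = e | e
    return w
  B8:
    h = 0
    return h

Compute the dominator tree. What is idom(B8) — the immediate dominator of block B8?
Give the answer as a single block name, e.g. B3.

Answer: B0

Derivation:
idom tree: B1←B0 B2←B1 B3←B1 B4←B0 B5←B0 B6←B5 B7←B0 B8←B0
Dom at joins:
  B3: preds {B1,B2}: {B0,B1} ∩ {B0,B1,B2} = {B0,B1}; idom=B1
  B4: preds {B0,B2}: {B0} ∩ {B0,B1,B2} = {B0}; idom=B0
  B5: preds {B3,B4}: {B0,B1,B3} ∩ {B0,B4} = {B0}; idom=B0
  B7: preds {B0,B3,B4}: {B0} ∩ {B0,B1,B3} ∩ {B0,B4} = {B0}; idom=B0
  B8: preds {B2,B6}: {B0,B1,B2} ∩ {B0,B5,B6} = {B0}; idom=B0

idom(B8) = B0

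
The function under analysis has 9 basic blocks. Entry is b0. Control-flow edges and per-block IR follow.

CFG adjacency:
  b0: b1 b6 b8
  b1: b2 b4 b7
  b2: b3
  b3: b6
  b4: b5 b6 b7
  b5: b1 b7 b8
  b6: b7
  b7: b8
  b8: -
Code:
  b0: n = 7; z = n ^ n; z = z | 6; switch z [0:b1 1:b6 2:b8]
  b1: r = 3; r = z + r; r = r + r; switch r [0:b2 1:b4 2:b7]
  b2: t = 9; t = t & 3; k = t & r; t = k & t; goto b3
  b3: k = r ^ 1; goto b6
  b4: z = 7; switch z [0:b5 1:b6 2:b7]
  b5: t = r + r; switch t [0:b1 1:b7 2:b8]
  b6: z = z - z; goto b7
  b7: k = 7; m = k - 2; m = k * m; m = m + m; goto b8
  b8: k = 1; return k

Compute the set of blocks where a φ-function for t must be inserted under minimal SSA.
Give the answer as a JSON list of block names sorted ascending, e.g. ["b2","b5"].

Answer: ["b1", "b6", "b7", "b8"]

Working:
idom tree: b1←b0 b2←b1 b3←b2 b4←b1 b5←b4 b6←b0 b7←b0 b8←b0
Dom∩ at merges:
  b1: preds {b0,b5}: {b0} ∩ {b0,b1,b4,b5} = {b0}; idom=b0
  b6: preds {b0,b3,b4}: {b0} ∩ {b0,b1,b2,b3} ∩ {b0,b1,b4} = {b0}; idom=b0
  b7: preds {b1,b4,b5,b6}: {b0,b1} ∩ {b0,b1,b4} ∩ {b0,b1,b4,b5} ∩ {b0,b6} = {b0}; idom=b0
  b8: preds {b0,b5,b7}: {b0} ∩ {b0,b1,b4,b5} ∩ {b0,b7} = {b0}; idom=b0

DF walk-up:
  b1←b0: walk · to b0
  b1←b5: walk b5→b4→b1 to b0
  b6←b0: walk · to b0
  b6←b3: walk b3→b2→b1 to b0
  b6←b4: walk b4→b1 to b0
  b7←b1: walk b1 to b0
  b7←b4: walk b4→b1 to b0
  b7←b5: walk b5→b4→b1 to b0
  b7←b6: walk b6 to b0
  b8←b0: walk · to b0
  b8←b5: walk b5→b4→b1 to b0
  b8←b7: walk b7 to b0
  b0: DF=∅
  b1: DF={b1,b6,b7,b8}
  b2: DF={b6}
  b3: DF={b6}
  b4: DF={b1,b6,b7,b8}
  b5: DF={b1,b7,b8}
  b6: DF={b7}
  b7: DF={b8}
  b8: DF=∅

φ for t: defs {b2,b5}
  DF⁺ = {b1,b6,b7,b8}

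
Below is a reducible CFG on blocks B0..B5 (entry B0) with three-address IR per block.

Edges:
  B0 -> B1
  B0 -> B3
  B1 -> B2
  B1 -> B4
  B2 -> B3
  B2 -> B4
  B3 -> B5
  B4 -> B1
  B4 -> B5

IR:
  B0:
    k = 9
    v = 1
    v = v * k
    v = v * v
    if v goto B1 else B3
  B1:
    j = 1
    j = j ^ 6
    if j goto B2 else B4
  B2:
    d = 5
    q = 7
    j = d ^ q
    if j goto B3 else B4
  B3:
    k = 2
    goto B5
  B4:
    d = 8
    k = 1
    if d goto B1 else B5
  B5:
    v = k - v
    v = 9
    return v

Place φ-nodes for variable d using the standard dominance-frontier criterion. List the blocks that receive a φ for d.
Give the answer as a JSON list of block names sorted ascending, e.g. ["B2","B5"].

Answer: ["B1", "B3", "B4", "B5"]

Working:
idom tree: B1←B0 B2←B1 B3←B0 B4←B1 B5←B0
Join-block Dom:
  B1: preds {B0,B4}: {B0} ∩ {B0,B1,B4} = {B0}; idom=B0
  B3: preds {B0,B2}: {B0} ∩ {B0,B1,B2} = {B0}; idom=B0
  B4: preds {B1,B2}: {B0,B1} ∩ {B0,B1,B2} = {B0,B1}; idom=B1
  B5: preds {B3,B4}: {B0,B3} ∩ {B0,B1,B4} = {B0}; idom=B0

DF derivation:
  join B1 pred B0: · stop@B0
  join B1 pred B4: B4→B1 stop@B0
  join B3 pred B0: · stop@B0
  join B3 pred B2: B2→B1 stop@B0
  join B4 pred B1: · stop@B1
  join B4 pred B2: B2 stop@B1
  join B5 pred B3: B3 stop@B0
  join B5 pred B4: B4→B1 stop@B0
  B0: DF=∅
  B1: DF={B1,B3,B5}
  B2: DF={B3,B4}
  B3: DF={B5}
  B4: DF={B1,B5}
  B5: DF=∅

φ for d: defs {B2,B4}
  DF⁺ = {B1,B3,B4,B5}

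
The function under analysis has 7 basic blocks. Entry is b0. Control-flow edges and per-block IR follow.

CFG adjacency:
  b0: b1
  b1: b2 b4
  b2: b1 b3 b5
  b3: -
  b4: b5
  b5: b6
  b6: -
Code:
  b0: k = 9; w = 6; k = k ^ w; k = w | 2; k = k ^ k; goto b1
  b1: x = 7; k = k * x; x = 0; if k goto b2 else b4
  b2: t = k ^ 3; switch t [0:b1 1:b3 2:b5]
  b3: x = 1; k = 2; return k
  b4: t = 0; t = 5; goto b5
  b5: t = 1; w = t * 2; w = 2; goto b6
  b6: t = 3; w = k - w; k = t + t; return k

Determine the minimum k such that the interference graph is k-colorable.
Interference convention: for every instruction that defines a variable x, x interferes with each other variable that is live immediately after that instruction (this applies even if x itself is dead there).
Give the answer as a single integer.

Answer: 3

Derivation:
Per-block:
  b0 def {k,w} use ∅
  b1 def {k,x} use {k}
  b2 def {t} use {k}
  b3 def {k,x} use ∅
  b4 def {t} use ∅
  b5 def {t,w} use ∅
  b6 def {k,t,w} use {k,w}

Live sets:
  b0: in=∅ out={k}
  b1: in={k} out={k}
  b2: in={k} out={k}
  b3: in=∅ out=∅
  b4: in={k} out={k}
  b5: in={k} out={k,w}
  b6: in={k,w} out=∅

Interference:
  k: {t,w,x}
  t: {k,w}
  w: {k,t}
  x: {k}

Colouring:
  {k,t,w} pairwise interfere (3-clique) ⇒ χ ≥ 3
  3-colouring: r0={k}  r1={t,x}  r2={w}
  χ = 3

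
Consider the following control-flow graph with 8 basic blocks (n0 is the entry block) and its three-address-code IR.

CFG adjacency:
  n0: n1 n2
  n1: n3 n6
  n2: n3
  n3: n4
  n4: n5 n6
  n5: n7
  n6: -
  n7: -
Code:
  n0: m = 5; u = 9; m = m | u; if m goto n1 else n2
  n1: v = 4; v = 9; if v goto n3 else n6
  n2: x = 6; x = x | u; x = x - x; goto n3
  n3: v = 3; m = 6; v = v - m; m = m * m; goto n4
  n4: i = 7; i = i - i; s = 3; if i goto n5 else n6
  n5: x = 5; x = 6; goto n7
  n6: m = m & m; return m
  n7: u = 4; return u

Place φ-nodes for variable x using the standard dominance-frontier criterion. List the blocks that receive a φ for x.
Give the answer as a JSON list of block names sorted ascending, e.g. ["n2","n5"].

idom tree: n1←n0 n2←n0 n3←n0 n4←n3 n5←n4 n6←n0 n7←n5
Dom at joins:
  n3: preds {n1,n2}: {n0,n1} ∩ {n0,n2} = {n0}; idom=n0
  n6: preds {n1,n4}: {n0,n1} ∩ {n0,n3,n4} = {n0}; idom=n0

DF walk-up:
  join n3 pred n1: n1 stop@n0
  join n3 pred n2: n2 stop@n0
  join n6 pred n1: n1 stop@n0
  join n6 pred n4: n4→n3 stop@n0
  DF(n0)=∅
  DF(n1)={n3,n6}
  DF(n2)={n3}
  DF(n3)={n6}
  DF(n4)={n6}
  DF(n5)=∅
  DF(n6)=∅
  DF(n7)=∅

φ for x: defs {n2,n5}
  DF⁺ = {n3,n6}

Answer: ["n3", "n6"]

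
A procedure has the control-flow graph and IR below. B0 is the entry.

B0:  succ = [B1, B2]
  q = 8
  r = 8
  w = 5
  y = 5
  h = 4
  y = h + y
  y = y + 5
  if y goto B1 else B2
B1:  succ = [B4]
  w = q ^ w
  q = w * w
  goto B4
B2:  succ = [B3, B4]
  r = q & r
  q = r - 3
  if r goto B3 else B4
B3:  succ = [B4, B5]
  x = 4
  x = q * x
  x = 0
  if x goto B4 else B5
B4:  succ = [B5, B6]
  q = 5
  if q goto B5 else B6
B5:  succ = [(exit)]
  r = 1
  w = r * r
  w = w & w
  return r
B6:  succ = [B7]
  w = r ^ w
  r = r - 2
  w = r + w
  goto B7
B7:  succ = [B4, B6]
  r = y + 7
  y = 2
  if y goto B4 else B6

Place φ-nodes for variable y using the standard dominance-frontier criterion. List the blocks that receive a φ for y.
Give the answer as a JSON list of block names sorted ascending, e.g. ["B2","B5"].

Answer: ["B4", "B5", "B6"]

Derivation:
idom tree: B1←B0 B2←B0 B3←B2 B4←B0 B5←B0 B6←B4 B7←B6
Dom∩ at merges:
  B4: preds {B1,B2,B3,B7}: {B0,B1} ∩ {B0,B2} ∩ {B0,B2,B3} ∩ {B0,B4,B6,B7} = {B0}; idom=B0
  B5: preds {B3,B4}: {B0,B2,B3} ∩ {B0,B4} = {B0}; idom=B0
  B6: preds {B4,B7}: {B0,B4} ∩ {B0,B4,B6,B7} = {B0,B4}; idom=B4

DF derivation:
  join B4 pred B1: B1 stop@B0
  join B4 pred B2: B2 stop@B0
  join B4 pred B3: B3→B2 stop@B0
  join B4 pred B7: B7→B6→B4 stop@B0
  join B5 pred B3: B3→B2 stop@B0
  join B5 pred B4: B4 stop@B0
  join B6 pred B4: · stop@B4
  join B6 pred B7: B7→B6 stop@B4
  B0: DF=∅
  B1: DF={B4}
  B2: DF={B4,B5}
  B3: DF={B4,B5}
  B4: DF={B4,B5}
  B5: DF=∅
  B6: DF={B4,B6}
  B7: DF={B4,B6}

φ for y: defs {B0,B7}
  DF⁺ = {B4,B5,B6}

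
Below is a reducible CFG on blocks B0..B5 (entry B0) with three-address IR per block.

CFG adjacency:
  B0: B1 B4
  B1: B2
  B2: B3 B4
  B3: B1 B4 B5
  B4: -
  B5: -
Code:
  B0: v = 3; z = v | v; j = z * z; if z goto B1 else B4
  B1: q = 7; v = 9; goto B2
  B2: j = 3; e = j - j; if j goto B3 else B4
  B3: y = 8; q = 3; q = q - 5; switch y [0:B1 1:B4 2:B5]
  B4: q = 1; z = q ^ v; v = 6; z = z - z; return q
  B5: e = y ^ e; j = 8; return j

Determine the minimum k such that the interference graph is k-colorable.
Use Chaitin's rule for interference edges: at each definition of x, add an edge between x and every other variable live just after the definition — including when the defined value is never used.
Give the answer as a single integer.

Answer: 4

Analysis:
Per-block:
  B0 def {j,v,z} use ∅
  B1 def {q,v} use ∅
  B2 def {e,j} use ∅
  B3 def {q,y} use ∅
  B4 def {q,v,z} use {v}
  B5 def {e,j} use {e,y}

Liveness:
  live B0: ∅→{v}
  live B1: ∅→{v}
  live B2: {v}→{e,v}
  live B3: {e,v}→{e,v,y}
  live B4: {v}→∅
  live B5: {e,y}→∅

Interference:
  e — {j,q,v,y}
  j — {e,v,z}
  q — {e,v,y,z}
  v — {e,j,q,y,z}
  y — {e,q,v}
  z — {j,q,v}

Chromatic number:
  clique {e,q,v,y} ⇒ need ≥ 4
  assign e→r1 j→r2 q→r2 v→r0 y→r3 z→r1 — no edge inside a register ⇒ χ ≤ 4
  χ = 4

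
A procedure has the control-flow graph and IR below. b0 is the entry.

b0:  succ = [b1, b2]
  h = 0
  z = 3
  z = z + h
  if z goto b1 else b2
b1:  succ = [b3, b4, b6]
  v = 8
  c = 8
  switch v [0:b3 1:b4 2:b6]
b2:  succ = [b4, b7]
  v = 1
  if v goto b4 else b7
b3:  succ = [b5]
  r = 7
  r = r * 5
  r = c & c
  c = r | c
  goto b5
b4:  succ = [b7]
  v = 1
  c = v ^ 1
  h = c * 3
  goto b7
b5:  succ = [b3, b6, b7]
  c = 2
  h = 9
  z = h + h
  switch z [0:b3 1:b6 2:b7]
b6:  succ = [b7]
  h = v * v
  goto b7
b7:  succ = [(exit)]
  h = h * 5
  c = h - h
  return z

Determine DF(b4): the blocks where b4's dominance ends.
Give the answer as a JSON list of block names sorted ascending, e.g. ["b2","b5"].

idom tree: b1←b0 b2←b0 b3←b1 b4←b0 b5←b3 b6←b1 b7←b0
Dom∩ at merges:
  b3: preds {b1,b5}: {b0,b1} ∩ {b0,b1,b3,b5} = {b0,b1}; idom=b1
  b4: preds {b1,b2}: {b0,b1} ∩ {b0,b2} = {b0}; idom=b0
  b6: preds {b1,b5}: {b0,b1} ∩ {b0,b1,b3,b5} = {b0,b1}; idom=b1
  b7: preds {b2,b4,b5,b6}: {b0,b2} ∩ {b0,b4} ∩ {b0,b1,b3,b5} ∩ {b0,b1,b6} = {b0}; idom=b0

Frontier:
  join b3 pred b1: · stop@b1
  join b3 pred b5: b5→b3 stop@b1
  join b4 pred b1: b1 stop@b0
  join b4 pred b2: b2 stop@b0
  join b6 pred b1: · stop@b1
  join b6 pred b5: b5→b3 stop@b1
  join b7 pred b2: b2 stop@b0
  join b7 pred b4: b4 stop@b0
  join b7 pred b5: b5→b3→b1 stop@b0
  join b7 pred b6: b6→b1 stop@b0
  b0 → ∅
  b1 → {b4,b7}
  b2 → {b4,b7}
  b3 → {b3,b6,b7}
  b4 → {b7}
  b5 → {b3,b6,b7}
  b6 → {b7}
  b7 → ∅

DF(b4) = ["b7"]

Answer: ["b7"]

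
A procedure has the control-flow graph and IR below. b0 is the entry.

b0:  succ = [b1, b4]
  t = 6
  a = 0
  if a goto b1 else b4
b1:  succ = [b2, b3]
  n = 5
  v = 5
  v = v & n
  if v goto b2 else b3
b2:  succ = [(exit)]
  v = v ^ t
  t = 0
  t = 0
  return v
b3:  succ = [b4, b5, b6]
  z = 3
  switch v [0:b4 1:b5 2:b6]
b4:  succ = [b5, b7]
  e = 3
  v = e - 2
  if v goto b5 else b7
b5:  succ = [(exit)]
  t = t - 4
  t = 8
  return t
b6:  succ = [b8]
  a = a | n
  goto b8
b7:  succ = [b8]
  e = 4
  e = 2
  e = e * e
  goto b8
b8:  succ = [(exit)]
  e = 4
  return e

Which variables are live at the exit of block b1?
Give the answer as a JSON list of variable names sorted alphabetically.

Block summaries:
  b0: {a,t} / ∅
  b1: {n,v} / ∅
  b2: {t,v} / {t,v}
  b3: {z} / {v}
  b4: {e,v} / ∅
  b5: {t} / {t}
  b6: {a} / {a,n}
  b7: {e} / ∅
  b8: {e} / ∅

Live sets:
  b0 li=∅ lo={a,t}
  b1 li={a,t} lo={a,n,t,v}
  b2 li={t,v} lo=∅
  b3 li={a,n,t,v} lo={a,n,t}
  b4 li={t} lo={t}
  b5 li={t} lo=∅
  b6 li={a,n} lo=∅
  b7 li=∅ lo=∅
  b8 li=∅ lo=∅

live-out(b1) = ["a", "n", "t", "v"]

Answer: ["a", "n", "t", "v"]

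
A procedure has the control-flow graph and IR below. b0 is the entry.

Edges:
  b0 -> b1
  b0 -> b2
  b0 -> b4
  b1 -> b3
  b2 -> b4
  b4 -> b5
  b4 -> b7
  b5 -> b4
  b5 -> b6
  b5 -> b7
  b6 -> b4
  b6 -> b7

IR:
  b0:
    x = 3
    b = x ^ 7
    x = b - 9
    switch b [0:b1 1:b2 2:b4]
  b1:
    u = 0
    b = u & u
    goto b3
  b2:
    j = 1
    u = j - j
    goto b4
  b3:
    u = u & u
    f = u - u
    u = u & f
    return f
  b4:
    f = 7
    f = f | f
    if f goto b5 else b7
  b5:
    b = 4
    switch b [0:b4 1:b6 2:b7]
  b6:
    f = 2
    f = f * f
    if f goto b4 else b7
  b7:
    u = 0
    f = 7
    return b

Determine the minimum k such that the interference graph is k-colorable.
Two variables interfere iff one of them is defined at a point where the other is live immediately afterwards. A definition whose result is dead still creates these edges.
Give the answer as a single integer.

Answer: 3

Working:
Per-block:
  b0: {b,x} / ∅
  b1: {b,u} / ∅
  b2: {j,u} / ∅
  b3: {f,u} / {u}
  b4: {f} / ∅
  b5: {b} / ∅
  b6: {f} / ∅
  b7: {f,u} / {b}

Live sets:
  live b0: ∅→{b}
  live b1: ∅→{u}
  live b2: {b}→{b}
  live b3: {u}→∅
  live b4: {b}→{b}
  live b5: ∅→{b}
  live b6: {b}→{b}
  live b7: {b}→∅

Interference:
  b↔{f,j,u,x}
  f↔{b,u}
  j↔{b}
  u↔{b,f}
  x↔{b}

Colouring:
  {b,f,u} pairwise interfere (3-clique) ⇒ χ ≥ 3
  assign b→R0 f→R1 j→R1 u→R2 x→R1 — no edge inside a register ⇒ χ ≤ 3
  χ = 3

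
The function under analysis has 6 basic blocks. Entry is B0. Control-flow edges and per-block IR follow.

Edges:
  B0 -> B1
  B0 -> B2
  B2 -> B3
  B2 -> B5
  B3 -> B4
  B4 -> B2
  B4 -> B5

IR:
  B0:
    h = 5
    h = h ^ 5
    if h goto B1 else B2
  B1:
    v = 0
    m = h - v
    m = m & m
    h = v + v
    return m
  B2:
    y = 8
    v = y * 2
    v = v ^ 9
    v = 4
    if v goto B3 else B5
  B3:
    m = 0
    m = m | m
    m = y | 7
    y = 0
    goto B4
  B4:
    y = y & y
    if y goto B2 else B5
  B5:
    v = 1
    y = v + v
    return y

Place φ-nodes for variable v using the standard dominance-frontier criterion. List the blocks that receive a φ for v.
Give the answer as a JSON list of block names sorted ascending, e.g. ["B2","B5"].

Answer: ["B2"]

Working:
idom tree: B1←B0 B2←B0 B3←B2 B4←B3 B5←B2
Join-block Dom:
  B2: preds {B0,B4}: {B0} ∩ {B0,B2,B3,B4} = {B0}; idom=B0
  B5: preds {B2,B4}: {B0,B2} ∩ {B0,B2,B3,B4} = {B0,B2}; idom=B2

Frontier:
  join B2 pred B0: · stop@B0
  join B2 pred B4: B4→B3→B2 stop@B0
  join B5 pred B2: · stop@B2
  join B5 pred B4: B4→B3 stop@B2
  B0: DF=∅
  B1: DF=∅
  B2: DF={B2}
  B3: DF={B2,B5}
  B4: DF={B2,B5}
  B5: DF=∅

φ for v: defs {B1,B2,B5}
  DF⁺ = {B2}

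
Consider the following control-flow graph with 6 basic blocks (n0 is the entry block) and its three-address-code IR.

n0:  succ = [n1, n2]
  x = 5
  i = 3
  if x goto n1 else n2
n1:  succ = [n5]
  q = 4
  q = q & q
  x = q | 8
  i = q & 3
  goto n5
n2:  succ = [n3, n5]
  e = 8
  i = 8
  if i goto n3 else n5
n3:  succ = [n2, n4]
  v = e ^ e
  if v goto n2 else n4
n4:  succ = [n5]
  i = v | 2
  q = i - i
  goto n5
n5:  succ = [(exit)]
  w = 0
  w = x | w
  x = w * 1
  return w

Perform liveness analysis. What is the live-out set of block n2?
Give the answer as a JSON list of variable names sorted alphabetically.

Block summaries:
  n0 def {i,x} use ∅
  n1 def {i,q,x} use ∅
  n2 def {e,i} use ∅
  n3 def {v} use {e}
  n4 def {i,q} use {v}
  n5 def {w,x} use {x}

Live sets:
  n0: in=∅ out={x}
  n1: in=∅ out={x}
  n2: in={x} out={e,x}
  n3: in={e,x} out={v,x}
  n4: in={v,x} out={x}
  n5: in={x} out=∅

live-out(n2) = ["e", "x"]

Answer: ["e", "x"]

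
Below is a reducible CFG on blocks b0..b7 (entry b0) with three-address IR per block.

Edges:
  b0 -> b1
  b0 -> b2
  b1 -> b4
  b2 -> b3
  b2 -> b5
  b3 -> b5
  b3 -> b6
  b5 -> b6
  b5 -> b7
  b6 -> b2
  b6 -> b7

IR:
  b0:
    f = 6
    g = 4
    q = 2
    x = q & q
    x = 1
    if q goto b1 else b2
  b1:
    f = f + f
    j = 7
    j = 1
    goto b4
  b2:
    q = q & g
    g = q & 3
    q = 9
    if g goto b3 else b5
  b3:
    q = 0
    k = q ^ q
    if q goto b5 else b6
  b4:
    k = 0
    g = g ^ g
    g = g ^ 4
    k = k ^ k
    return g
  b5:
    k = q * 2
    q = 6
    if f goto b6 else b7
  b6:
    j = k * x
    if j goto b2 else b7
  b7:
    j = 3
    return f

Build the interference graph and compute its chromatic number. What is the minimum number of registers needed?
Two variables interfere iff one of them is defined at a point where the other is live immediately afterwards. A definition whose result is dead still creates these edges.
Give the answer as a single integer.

Answer: 5

Derivation:
Block summaries:
  b0 def {f,g,q,x} use ∅
  b1 def {f,j} use {f}
  b2 def {g,q} use {g,q}
  b3 def {k,q} use ∅
  b4 def {g,k} use {g}
  b5 def {k,q} use {f,q}
  b6 def {j} use {k,x}
  b7 def {j} use {f}

Live sets:
  b0: in=∅ out={f,g,q,x}
  b1: in={f,g} out={g}
  b2: in={f,g,q,x} out={f,g,q,x}
  b3: in={f,g,x} out={f,g,k,q,x}
  b4: in={g} out=∅
  b5: in={f,g,q,x} out={f,g,k,q,x}
  b6: in={f,g,k,q,x} out={f,g,q,x}
  b7: in={f} out=∅

Interfere edges:
  f — {g,j,k,q,x}
  g — {f,j,k,q,x}
  j — {f,g,q,x}
  k — {f,g,q,x}
  q — {f,g,j,k,x}
  x — {f,g,j,k,q}

Colouring:
  clique {f,g,j,q,x} ⇒ need ≥ 5
  assign f→R0 g→R1 j→R4 k→R4 q→R2 x→R3 — no edge inside a register ⇒ χ ≤ 5
  χ = 5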